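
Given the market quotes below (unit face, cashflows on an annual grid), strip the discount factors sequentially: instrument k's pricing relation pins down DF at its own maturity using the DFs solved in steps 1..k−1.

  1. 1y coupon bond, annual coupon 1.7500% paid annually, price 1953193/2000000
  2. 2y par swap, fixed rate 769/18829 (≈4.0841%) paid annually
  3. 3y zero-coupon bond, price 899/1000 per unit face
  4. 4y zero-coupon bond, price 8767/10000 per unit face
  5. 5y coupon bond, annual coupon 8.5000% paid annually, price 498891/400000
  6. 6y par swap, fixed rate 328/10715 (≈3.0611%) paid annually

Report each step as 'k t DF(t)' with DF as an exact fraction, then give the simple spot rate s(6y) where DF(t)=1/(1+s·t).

1 1 4799/5000
2 2 9231/10000
3 3 899/1000
4 4 8767/10000
5 5 8629/10000
6 6 209/250
s(6y) = (1/(209/250) − 1)/(6) = 41/1254 ≈ 3.2695%

step 1 [1y] bond c/1=7/400: DF=(1953193/2000000 − 7/400·(0))/(1+7/400) = 4799/5000 ≈ 0.959800
step 2 [2y] swap r/1=769/18829: DF=(1 − 769/18829·(0.959800))/(1+769/18829) = 9231/10000 ≈ 0.923100
step 3 [3y] zero: DF = P = 899/1000 ≈ 0.899000
step 4 [4y] zero: DF = P = 8767/10000 ≈ 0.876700
step 5 [5y] bond c/1=17/200: DF=(498891/400000 − 17/200·(0.959800+0.923100+0.899000+0.876700))/(1+17/200) = 8629/10000 ≈ 0.862900
step 6 [6y] swap r/1=328/10715: DF=(1 − 328/10715·(0.959800+0.923100+0.899000+0.876700+0.862900))/(1+328/10715) = 209/250 ≈ 0.836000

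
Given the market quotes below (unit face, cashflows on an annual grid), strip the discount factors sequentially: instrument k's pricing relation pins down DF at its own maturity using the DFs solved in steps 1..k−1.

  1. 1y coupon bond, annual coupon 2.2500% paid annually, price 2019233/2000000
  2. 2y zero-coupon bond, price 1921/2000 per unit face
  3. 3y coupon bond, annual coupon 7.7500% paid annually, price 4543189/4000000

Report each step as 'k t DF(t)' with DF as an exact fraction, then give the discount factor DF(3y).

step 1 [1y] bond c/1=9/400: DF=(2019233/2000000 − 9/400·(0))/(1+9/400) = 4937/5000 ≈ 0.987400
step 2 [2y] zero: DF = P = 1921/2000 ≈ 0.960500
step 3 [3y] bond c/1=31/400: DF=(4543189/4000000 − 31/400·(0.987400+0.960500))/(1+31/400) = 457/500 ≈ 0.914000

1 1 4937/5000
2 2 1921/2000
3 3 457/500
DF(3y) = 457/500 ≈ 0.914000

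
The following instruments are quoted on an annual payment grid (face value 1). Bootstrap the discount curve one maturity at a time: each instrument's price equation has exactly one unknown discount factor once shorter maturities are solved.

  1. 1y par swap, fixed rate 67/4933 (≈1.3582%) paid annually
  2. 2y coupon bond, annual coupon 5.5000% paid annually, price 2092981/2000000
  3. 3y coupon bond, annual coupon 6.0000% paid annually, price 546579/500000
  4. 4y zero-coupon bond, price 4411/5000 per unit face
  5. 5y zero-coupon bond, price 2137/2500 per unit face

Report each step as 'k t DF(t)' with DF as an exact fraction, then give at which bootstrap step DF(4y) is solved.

step 1 [1y] swap r/1=67/4933: DF=(1 − 67/4933·(0))/(1+67/4933) = 4933/5000 ≈ 0.986600
step 2 [2y] bond c/1=11/200: DF=(2092981/2000000 − 11/200·(0.986600))/(1+11/200) = 1881/2000 ≈ 0.940500
step 3 [3y] bond c/1=3/50: DF=(546579/500000 − 3/50·(0.986600+0.940500))/(1+3/50) = 4611/5000 ≈ 0.922200
step 4 [4y] zero: DF = P = 4411/5000 ≈ 0.882200
step 5 [5y] zero: DF = P = 2137/2500 ≈ 0.854800

1 1 4933/5000
2 2 1881/2000
3 3 4611/5000
4 4 4411/5000
5 5 2137/2500
DF(4y) is solved at step 4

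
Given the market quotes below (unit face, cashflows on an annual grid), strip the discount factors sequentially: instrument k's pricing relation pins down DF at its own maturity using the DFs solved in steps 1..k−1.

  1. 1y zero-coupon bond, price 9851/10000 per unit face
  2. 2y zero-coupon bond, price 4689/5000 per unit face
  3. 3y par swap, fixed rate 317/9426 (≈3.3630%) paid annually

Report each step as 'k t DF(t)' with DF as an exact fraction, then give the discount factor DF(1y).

step 1 [1y] zero: DF = P = 9851/10000 ≈ 0.985100
step 2 [2y] zero: DF = P = 4689/5000 ≈ 0.937800
step 3 [3y] swap r/1=317/9426: DF=(1 − 317/9426·(0.985100+0.937800))/(1+317/9426) = 9049/10000 ≈ 0.904900

1 1 9851/10000
2 2 4689/5000
3 3 9049/10000
DF(1y) = 9851/10000 ≈ 0.985100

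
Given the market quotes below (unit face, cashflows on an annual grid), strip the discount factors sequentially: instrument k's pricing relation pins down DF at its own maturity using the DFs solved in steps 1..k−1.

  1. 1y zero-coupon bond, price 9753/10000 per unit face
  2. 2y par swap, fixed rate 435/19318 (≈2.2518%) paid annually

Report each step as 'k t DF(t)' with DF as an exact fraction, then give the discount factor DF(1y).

step 1 [1y] zero: DF = P = 9753/10000 ≈ 0.975300
step 2 [2y] swap r/1=435/19318: DF=(1 − 435/19318·(0.975300))/(1+435/19318) = 1913/2000 ≈ 0.956500

1 1 9753/10000
2 2 1913/2000
DF(1y) = 9753/10000 ≈ 0.975300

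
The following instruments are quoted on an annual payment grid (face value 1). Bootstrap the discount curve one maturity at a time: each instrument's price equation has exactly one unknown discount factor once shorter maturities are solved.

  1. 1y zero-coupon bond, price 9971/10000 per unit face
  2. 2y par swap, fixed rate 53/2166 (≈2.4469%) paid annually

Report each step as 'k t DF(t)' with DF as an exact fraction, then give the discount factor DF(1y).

step 1 [1y] zero: DF = P = 9971/10000 ≈ 0.997100
step 2 [2y] swap r/1=53/2166: DF=(1 − 53/2166·(0.997100))/(1+53/2166) = 9523/10000 ≈ 0.952300

1 1 9971/10000
2 2 9523/10000
DF(1y) = 9971/10000 ≈ 0.997100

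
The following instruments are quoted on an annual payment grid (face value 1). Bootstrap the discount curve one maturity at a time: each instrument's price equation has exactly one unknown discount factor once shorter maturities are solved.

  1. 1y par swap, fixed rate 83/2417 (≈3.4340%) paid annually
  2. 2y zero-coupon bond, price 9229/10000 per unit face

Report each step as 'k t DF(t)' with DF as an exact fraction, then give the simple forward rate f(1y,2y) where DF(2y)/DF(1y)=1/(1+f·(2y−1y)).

1 1 2417/2500
2 2 9229/10000
f(1y,2y) = ((2417/2500)/(9229/10000) − 1)/(1) = 439/9229 ≈ 4.7567%

step 1 [1y] swap r/1=83/2417: DF=(1 − 83/2417·(0))/(1+83/2417) = 2417/2500 ≈ 0.966800
step 2 [2y] zero: DF = P = 9229/10000 ≈ 0.922900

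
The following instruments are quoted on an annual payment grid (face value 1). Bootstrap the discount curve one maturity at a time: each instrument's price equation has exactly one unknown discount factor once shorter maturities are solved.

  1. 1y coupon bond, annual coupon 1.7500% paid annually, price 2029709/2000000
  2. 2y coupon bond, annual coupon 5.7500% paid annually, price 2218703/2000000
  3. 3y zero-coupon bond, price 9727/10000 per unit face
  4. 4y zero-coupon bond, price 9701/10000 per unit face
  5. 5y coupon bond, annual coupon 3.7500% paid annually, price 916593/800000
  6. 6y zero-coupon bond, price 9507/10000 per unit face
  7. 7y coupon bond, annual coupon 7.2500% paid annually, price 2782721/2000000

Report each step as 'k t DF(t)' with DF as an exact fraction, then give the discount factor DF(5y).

step 1 [1y] bond c/1=7/400: DF=(2029709/2000000 − 7/400·(0))/(1+7/400) = 4987/5000 ≈ 0.997400
step 2 [2y] bond c/1=23/400: DF=(2218703/2000000 − 23/400·(0.997400))/(1+23/400) = 2487/2500 ≈ 0.994800
step 3 [3y] zero: DF = P = 9727/10000 ≈ 0.972700
step 4 [4y] zero: DF = P = 9701/10000 ≈ 0.970100
step 5 [5y] bond c/1=3/80: DF=(916593/800000 − 3/80·(0.997400+0.994800+0.972700+0.970100))/(1+3/80) = 9621/10000 ≈ 0.962100
step 6 [6y] zero: DF = P = 9507/10000 ≈ 0.950700
step 7 [7y] bond c/1=29/400: DF=(2782721/2000000 − 29/400·(0.997400+0.994800+0.972700+0.970100+0.962100+0.950700))/(1+29/400) = 451/500 ≈ 0.902000

1 1 4987/5000
2 2 2487/2500
3 3 9727/10000
4 4 9701/10000
5 5 9621/10000
6 6 9507/10000
7 7 451/500
DF(5y) = 9621/10000 ≈ 0.962100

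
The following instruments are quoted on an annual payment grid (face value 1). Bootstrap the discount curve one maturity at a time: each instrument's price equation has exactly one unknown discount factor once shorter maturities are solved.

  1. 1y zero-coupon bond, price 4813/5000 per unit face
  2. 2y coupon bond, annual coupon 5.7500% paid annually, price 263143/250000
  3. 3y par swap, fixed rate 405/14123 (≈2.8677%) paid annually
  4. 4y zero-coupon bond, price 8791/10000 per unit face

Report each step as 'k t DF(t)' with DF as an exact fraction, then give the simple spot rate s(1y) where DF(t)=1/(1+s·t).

step 1 [1y] zero: DF = P = 4813/5000 ≈ 0.962600
step 2 [2y] bond c/1=23/400: DF=(263143/250000 − 23/400·(0.962600))/(1+23/400) = 943/1000 ≈ 0.943000
step 3 [3y] swap r/1=405/14123: DF=(1 − 405/14123·(0.962600+0.943000))/(1+405/14123) = 919/1000 ≈ 0.919000
step 4 [4y] zero: DF = P = 8791/10000 ≈ 0.879100

1 1 4813/5000
2 2 943/1000
3 3 919/1000
4 4 8791/10000
s(1y) = (1/(4813/5000) − 1)/(1) = 187/4813 ≈ 3.8853%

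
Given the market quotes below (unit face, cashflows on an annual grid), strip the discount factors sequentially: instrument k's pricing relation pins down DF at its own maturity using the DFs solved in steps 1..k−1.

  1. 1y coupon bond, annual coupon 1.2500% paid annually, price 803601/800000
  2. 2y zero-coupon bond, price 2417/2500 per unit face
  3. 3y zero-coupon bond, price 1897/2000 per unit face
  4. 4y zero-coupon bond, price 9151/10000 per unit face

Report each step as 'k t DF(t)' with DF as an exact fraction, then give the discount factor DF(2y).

1 1 9921/10000
2 2 2417/2500
3 3 1897/2000
4 4 9151/10000
DF(2y) = 2417/2500 ≈ 0.966800

step 1 [1y] bond c/1=1/80: DF=(803601/800000 − 1/80·(0))/(1+1/80) = 9921/10000 ≈ 0.992100
step 2 [2y] zero: DF = P = 2417/2500 ≈ 0.966800
step 3 [3y] zero: DF = P = 1897/2000 ≈ 0.948500
step 4 [4y] zero: DF = P = 9151/10000 ≈ 0.915100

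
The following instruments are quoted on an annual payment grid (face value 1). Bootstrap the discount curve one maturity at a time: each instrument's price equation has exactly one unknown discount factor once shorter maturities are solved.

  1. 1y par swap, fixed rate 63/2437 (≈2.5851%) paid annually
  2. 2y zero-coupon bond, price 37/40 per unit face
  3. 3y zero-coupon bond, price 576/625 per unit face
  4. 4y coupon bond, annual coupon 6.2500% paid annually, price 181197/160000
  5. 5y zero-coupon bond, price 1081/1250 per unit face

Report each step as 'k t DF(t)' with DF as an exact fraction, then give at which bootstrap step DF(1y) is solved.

1 1 2437/2500
2 2 37/40
3 3 576/625
4 4 8999/10000
5 5 1081/1250
DF(1y) is solved at step 1

step 1 [1y] swap r/1=63/2437: DF=(1 − 63/2437·(0))/(1+63/2437) = 2437/2500 ≈ 0.974800
step 2 [2y] zero: DF = P = 37/40 ≈ 0.925000
step 3 [3y] zero: DF = P = 576/625 ≈ 0.921600
step 4 [4y] bond c/1=1/16: DF=(181197/160000 − 1/16·(0.974800+0.925000+0.921600))/(1+1/16) = 8999/10000 ≈ 0.899900
step 5 [5y] zero: DF = P = 1081/1250 ≈ 0.864800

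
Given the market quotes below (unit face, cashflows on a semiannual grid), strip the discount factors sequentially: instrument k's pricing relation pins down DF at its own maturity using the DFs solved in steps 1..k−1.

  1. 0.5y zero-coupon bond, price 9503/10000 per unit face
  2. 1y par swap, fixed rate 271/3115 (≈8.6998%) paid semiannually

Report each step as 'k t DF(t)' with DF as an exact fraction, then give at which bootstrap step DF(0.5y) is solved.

1 1/2 9503/10000
2 1 9187/10000
DF(0.5y) is solved at step 1

step 1 [0.5y] zero: DF = P = 9503/10000 ≈ 0.950300
step 2 [1y] swap r/2=271/6230: DF=(1 − 271/6230·(0.950300))/(1+271/6230) = 9187/10000 ≈ 0.918700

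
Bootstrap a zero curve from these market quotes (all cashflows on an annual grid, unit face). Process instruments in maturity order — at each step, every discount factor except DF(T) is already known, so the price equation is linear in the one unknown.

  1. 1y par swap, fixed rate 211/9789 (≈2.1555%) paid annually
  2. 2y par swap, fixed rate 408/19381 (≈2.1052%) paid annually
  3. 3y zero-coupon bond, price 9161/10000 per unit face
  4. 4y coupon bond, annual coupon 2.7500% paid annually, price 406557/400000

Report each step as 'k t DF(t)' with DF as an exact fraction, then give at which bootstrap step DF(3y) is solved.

step 1 [1y] swap r/1=211/9789: DF=(1 − 211/9789·(0))/(1+211/9789) = 9789/10000 ≈ 0.978900
step 2 [2y] swap r/1=408/19381: DF=(1 − 408/19381·(0.978900))/(1+408/19381) = 1199/1250 ≈ 0.959200
step 3 [3y] zero: DF = P = 9161/10000 ≈ 0.916100
step 4 [4y] bond c/1=11/400: DF=(406557/400000 − 11/400·(0.978900+0.959200+0.916100))/(1+11/400) = 1141/1250 ≈ 0.912800

1 1 9789/10000
2 2 1199/1250
3 3 9161/10000
4 4 1141/1250
DF(3y) is solved at step 3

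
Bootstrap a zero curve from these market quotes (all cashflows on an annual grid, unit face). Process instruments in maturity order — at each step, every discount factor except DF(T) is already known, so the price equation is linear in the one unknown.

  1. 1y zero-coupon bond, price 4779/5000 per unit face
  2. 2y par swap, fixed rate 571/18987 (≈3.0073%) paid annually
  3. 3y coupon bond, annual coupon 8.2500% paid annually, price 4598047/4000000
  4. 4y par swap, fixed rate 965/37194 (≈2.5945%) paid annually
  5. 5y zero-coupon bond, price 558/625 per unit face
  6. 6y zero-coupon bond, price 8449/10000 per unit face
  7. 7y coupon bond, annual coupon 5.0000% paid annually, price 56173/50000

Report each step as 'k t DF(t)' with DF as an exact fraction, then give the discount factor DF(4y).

step 1 [1y] zero: DF = P = 4779/5000 ≈ 0.955800
step 2 [2y] swap r/1=571/18987: DF=(1 − 571/18987·(0.955800))/(1+571/18987) = 9429/10000 ≈ 0.942900
step 3 [3y] bond c/1=33/400: DF=(4598047/4000000 − 33/400·(0.955800+0.942900))/(1+33/400) = 2293/2500 ≈ 0.917200
step 4 [4y] swap r/1=965/37194: DF=(1 − 965/37194·(0.955800+0.942900+0.917200))/(1+965/37194) = 1807/2000 ≈ 0.903500
step 5 [5y] zero: DF = P = 558/625 ≈ 0.892800
step 6 [6y] zero: DF = P = 8449/10000 ≈ 0.844900
step 7 [7y] bond c/1=1/20: DF=(56173/50000 − 1/20·(0.955800+0.942900+0.917200+0.903500+0.892800+0.844900))/(1+1/20) = 8101/10000 ≈ 0.810100

1 1 4779/5000
2 2 9429/10000
3 3 2293/2500
4 4 1807/2000
5 5 558/625
6 6 8449/10000
7 7 8101/10000
DF(4y) = 1807/2000 ≈ 0.903500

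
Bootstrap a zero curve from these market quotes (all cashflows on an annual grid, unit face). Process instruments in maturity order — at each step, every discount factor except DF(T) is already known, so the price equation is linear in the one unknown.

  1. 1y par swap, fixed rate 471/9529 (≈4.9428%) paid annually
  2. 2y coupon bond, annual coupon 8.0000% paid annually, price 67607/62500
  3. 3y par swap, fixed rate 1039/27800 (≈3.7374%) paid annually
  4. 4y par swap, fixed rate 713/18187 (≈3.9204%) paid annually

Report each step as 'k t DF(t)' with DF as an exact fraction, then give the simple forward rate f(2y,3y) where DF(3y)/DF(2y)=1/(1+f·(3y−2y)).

1 1 9529/10000
2 2 931/1000
3 3 8961/10000
4 4 4287/5000
f(2y,3y) = ((931/1000)/(8961/10000) − 1)/(1) = 349/8961 ≈ 3.8947%

step 1 [1y] swap r/1=471/9529: DF=(1 − 471/9529·(0))/(1+471/9529) = 9529/10000 ≈ 0.952900
step 2 [2y] bond c/1=2/25: DF=(67607/62500 − 2/25·(0.952900))/(1+2/25) = 931/1000 ≈ 0.931000
step 3 [3y] swap r/1=1039/27800: DF=(1 − 1039/27800·(0.952900+0.931000))/(1+1039/27800) = 8961/10000 ≈ 0.896100
step 4 [4y] swap r/1=713/18187: DF=(1 − 713/18187·(0.952900+0.931000+0.896100))/(1+713/18187) = 4287/5000 ≈ 0.857400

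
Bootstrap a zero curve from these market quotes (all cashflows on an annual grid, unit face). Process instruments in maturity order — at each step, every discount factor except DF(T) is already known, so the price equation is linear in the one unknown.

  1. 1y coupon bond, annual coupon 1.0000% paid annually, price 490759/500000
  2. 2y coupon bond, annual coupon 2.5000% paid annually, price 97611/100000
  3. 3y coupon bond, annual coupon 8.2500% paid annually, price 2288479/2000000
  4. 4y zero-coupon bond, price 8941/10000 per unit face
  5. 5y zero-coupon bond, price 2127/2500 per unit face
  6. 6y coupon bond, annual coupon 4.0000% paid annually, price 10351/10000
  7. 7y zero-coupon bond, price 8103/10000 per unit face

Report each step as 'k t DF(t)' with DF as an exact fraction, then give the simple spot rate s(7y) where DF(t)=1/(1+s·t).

1 1 4859/5000
2 2 4643/5000
3 3 4561/5000
4 4 8941/10000
5 5 2127/2500
6 6 41/50
7 7 8103/10000
s(7y) = (1/(8103/10000) − 1)/(7) = 271/8103 ≈ 3.3444%

step 1 [1y] bond c/1=1/100: DF=(490759/500000 − 1/100·(0))/(1+1/100) = 4859/5000 ≈ 0.971800
step 2 [2y] bond c/1=1/40: DF=(97611/100000 − 1/40·(0.971800))/(1+1/40) = 4643/5000 ≈ 0.928600
step 3 [3y] bond c/1=33/400: DF=(2288479/2000000 − 33/400·(0.971800+0.928600))/(1+33/400) = 4561/5000 ≈ 0.912200
step 4 [4y] zero: DF = P = 8941/10000 ≈ 0.894100
step 5 [5y] zero: DF = P = 2127/2500 ≈ 0.850800
step 6 [6y] bond c/1=1/25: DF=(10351/10000 − 1/25·(0.971800+0.928600+0.912200+0.894100+0.850800))/(1+1/25) = 41/50 ≈ 0.820000
step 7 [7y] zero: DF = P = 8103/10000 ≈ 0.810300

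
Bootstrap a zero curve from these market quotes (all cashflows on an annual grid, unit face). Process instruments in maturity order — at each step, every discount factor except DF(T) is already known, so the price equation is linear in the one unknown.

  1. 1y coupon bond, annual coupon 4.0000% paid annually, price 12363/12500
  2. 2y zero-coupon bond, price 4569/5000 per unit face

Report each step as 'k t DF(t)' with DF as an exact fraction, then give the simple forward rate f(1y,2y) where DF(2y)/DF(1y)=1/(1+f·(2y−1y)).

step 1 [1y] bond c/1=1/25: DF=(12363/12500 − 1/25·(0))/(1+1/25) = 951/1000 ≈ 0.951000
step 2 [2y] zero: DF = P = 4569/5000 ≈ 0.913800

1 1 951/1000
2 2 4569/5000
f(1y,2y) = ((951/1000)/(4569/5000) − 1)/(1) = 62/1523 ≈ 4.0709%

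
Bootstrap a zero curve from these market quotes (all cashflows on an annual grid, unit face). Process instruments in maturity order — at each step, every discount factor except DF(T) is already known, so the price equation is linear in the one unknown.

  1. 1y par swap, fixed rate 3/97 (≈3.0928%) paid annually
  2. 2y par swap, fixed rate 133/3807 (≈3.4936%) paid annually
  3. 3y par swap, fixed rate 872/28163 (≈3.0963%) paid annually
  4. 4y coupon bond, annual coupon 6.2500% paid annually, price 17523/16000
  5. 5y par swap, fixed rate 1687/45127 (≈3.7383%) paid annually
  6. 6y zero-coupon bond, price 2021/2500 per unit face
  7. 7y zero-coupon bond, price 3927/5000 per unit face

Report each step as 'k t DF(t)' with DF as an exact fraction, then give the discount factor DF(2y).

step 1 [1y] swap r/1=3/97: DF=(1 − 3/97·(0))/(1+3/97) = 97/100 ≈ 0.970000
step 2 [2y] swap r/1=133/3807: DF=(1 − 133/3807·(0.970000))/(1+133/3807) = 1867/2000 ≈ 0.933500
step 3 [3y] swap r/1=872/28163: DF=(1 − 872/28163·(0.970000+0.933500))/(1+872/28163) = 1141/1250 ≈ 0.912800
step 4 [4y] bond c/1=1/16: DF=(17523/16000 − 1/16·(0.970000+0.933500+0.912800))/(1+1/16) = 8651/10000 ≈ 0.865100
step 5 [5y] swap r/1=1687/45127: DF=(1 − 1687/45127·(0.970000+0.933500+0.912800+0.865100))/(1+1687/45127) = 8313/10000 ≈ 0.831300
step 6 [6y] zero: DF = P = 2021/2500 ≈ 0.808400
step 7 [7y] zero: DF = P = 3927/5000 ≈ 0.785400

1 1 97/100
2 2 1867/2000
3 3 1141/1250
4 4 8651/10000
5 5 8313/10000
6 6 2021/2500
7 7 3927/5000
DF(2y) = 1867/2000 ≈ 0.933500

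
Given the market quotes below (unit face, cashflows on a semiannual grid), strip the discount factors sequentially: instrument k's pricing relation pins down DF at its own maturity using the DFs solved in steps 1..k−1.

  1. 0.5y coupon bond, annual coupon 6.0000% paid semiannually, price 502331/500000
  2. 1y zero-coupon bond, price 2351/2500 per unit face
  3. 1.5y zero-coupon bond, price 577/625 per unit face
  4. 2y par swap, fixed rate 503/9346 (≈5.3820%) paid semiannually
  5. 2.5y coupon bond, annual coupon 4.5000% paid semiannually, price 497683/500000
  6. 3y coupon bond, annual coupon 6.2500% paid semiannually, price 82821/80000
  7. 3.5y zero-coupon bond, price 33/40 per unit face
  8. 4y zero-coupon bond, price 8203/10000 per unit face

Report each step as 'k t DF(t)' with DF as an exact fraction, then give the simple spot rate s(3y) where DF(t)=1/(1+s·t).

1 1/2 4877/5000
2 1 2351/2500
3 3/2 577/625
4 2 4497/5000
5 5/2 557/625
6 3 2159/2500
7 7/2 33/40
8 4 8203/10000
s(3y) = (1/(2159/2500) − 1)/(3) = 341/6477 ≈ 5.2648%

step 1 [0.5y] bond c/2=3/100: DF=(502331/500000 − 3/100·(0))/(1+3/100) = 4877/5000 ≈ 0.975400
step 2 [1y] zero: DF = P = 2351/2500 ≈ 0.940400
step 3 [1.5y] zero: DF = P = 577/625 ≈ 0.923200
step 4 [2y] swap r/2=503/18692: DF=(1 − 503/18692·(0.975400+0.940400+0.923200))/(1+503/18692) = 4497/5000 ≈ 0.899400
step 5 [2.5y] bond c/2=9/400: DF=(497683/500000 − 9/400·(0.975400+0.940400+0.923200+0.899400))/(1+9/400) = 557/625 ≈ 0.891200
step 6 [3y] bond c/2=1/32: DF=(82821/80000 − 1/32·(0.975400+0.940400+0.923200+0.899400+0.891200))/(1+1/32) = 2159/2500 ≈ 0.863600
step 7 [3.5y] zero: DF = P = 33/40 ≈ 0.825000
step 8 [4y] zero: DF = P = 8203/10000 ≈ 0.820300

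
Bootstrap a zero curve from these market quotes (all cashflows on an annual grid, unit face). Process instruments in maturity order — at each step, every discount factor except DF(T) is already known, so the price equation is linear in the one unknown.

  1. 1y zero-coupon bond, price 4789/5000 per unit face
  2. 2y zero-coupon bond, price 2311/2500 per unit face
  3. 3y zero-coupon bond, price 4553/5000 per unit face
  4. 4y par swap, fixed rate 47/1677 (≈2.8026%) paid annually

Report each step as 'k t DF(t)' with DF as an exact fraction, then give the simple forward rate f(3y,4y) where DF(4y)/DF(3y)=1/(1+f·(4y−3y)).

step 1 [1y] zero: DF = P = 4789/5000 ≈ 0.957800
step 2 [2y] zero: DF = P = 2311/2500 ≈ 0.924400
step 3 [3y] zero: DF = P = 4553/5000 ≈ 0.910600
step 4 [4y] swap r/1=47/1677: DF=(1 − 47/1677·(0.957800+0.924400+0.910600))/(1+47/1677) = 4483/5000 ≈ 0.896600

1 1 4789/5000
2 2 2311/2500
3 3 4553/5000
4 4 4483/5000
f(3y,4y) = ((4553/5000)/(4483/5000) − 1)/(1) = 70/4483 ≈ 1.5615%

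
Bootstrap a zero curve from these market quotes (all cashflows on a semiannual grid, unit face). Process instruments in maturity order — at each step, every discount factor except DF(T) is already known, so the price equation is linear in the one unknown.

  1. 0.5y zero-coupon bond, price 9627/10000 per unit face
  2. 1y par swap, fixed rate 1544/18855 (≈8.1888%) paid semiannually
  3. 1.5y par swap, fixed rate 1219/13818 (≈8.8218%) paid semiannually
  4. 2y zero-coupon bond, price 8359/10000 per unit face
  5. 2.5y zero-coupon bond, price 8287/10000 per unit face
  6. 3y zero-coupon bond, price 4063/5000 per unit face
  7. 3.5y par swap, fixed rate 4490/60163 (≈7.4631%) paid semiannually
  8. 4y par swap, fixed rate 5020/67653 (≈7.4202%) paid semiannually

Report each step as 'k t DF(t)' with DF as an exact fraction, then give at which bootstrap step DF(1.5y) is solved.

1 1/2 9627/10000
2 1 2307/2500
3 3/2 8781/10000
4 2 8359/10000
5 5/2 8287/10000
6 3 4063/5000
7 7/2 1551/2000
8 4 749/1000
DF(1.5y) is solved at step 3

step 1 [0.5y] zero: DF = P = 9627/10000 ≈ 0.962700
step 2 [1y] swap r/2=772/18855: DF=(1 − 772/18855·(0.962700))/(1+772/18855) = 2307/2500 ≈ 0.922800
step 3 [1.5y] swap r/2=1219/27636: DF=(1 − 1219/27636·(0.962700+0.922800))/(1+1219/27636) = 8781/10000 ≈ 0.878100
step 4 [2y] zero: DF = P = 8359/10000 ≈ 0.835900
step 5 [2.5y] zero: DF = P = 8287/10000 ≈ 0.828700
step 6 [3y] zero: DF = P = 4063/5000 ≈ 0.812600
step 7 [3.5y] swap r/2=2245/60163: DF=(1 − 2245/60163·(0.962700+0.922800+0.878100+0.835900+0.828700+0.812600))/(1+2245/60163) = 1551/2000 ≈ 0.775500
step 8 [4y] swap r/2=2510/67653: DF=(1 − 2510/67653·(0.962700+0.922800+0.878100+0.835900+0.828700+0.812600+0.775500))/(1+2510/67653) = 749/1000 ≈ 0.749000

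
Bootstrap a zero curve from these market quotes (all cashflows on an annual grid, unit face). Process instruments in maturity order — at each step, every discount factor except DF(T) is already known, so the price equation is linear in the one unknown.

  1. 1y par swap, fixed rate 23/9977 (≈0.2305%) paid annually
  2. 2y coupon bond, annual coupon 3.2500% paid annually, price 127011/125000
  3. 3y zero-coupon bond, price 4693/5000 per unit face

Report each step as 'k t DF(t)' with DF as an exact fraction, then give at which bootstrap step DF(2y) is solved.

1 1 9977/10000
2 2 9527/10000
3 3 4693/5000
DF(2y) is solved at step 2

step 1 [1y] swap r/1=23/9977: DF=(1 − 23/9977·(0))/(1+23/9977) = 9977/10000 ≈ 0.997700
step 2 [2y] bond c/1=13/400: DF=(127011/125000 − 13/400·(0.997700))/(1+13/400) = 9527/10000 ≈ 0.952700
step 3 [3y] zero: DF = P = 4693/5000 ≈ 0.938600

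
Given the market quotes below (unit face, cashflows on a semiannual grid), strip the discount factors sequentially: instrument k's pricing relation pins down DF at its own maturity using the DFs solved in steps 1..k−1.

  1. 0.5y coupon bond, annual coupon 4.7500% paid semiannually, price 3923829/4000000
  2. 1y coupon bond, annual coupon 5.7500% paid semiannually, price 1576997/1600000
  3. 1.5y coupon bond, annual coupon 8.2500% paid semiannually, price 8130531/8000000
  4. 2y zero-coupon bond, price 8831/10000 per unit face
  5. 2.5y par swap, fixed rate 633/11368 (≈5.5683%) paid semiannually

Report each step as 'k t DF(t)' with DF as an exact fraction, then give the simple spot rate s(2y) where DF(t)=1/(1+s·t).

1 1/2 4791/5000
2 1 9313/10000
3 3/2 2253/2500
4 2 8831/10000
5 5/2 4367/5000
s(2y) = (1/(8831/10000) − 1)/(2) = 1169/17662 ≈ 6.6187%

step 1 [0.5y] bond c/2=19/800: DF=(3923829/4000000 − 19/800·(0))/(1+19/800) = 4791/5000 ≈ 0.958200
step 2 [1y] bond c/2=23/800: DF=(1576997/1600000 − 23/800·(0.958200))/(1+23/800) = 9313/10000 ≈ 0.931300
step 3 [1.5y] bond c/2=33/800: DF=(8130531/8000000 − 33/800·(0.958200+0.931300))/(1+33/800) = 2253/2500 ≈ 0.901200
step 4 [2y] zero: DF = P = 8831/10000 ≈ 0.883100
step 5 [2.5y] swap r/2=633/22736: DF=(1 − 633/22736·(0.958200+0.931300+0.901200+0.883100))/(1+633/22736) = 4367/5000 ≈ 0.873400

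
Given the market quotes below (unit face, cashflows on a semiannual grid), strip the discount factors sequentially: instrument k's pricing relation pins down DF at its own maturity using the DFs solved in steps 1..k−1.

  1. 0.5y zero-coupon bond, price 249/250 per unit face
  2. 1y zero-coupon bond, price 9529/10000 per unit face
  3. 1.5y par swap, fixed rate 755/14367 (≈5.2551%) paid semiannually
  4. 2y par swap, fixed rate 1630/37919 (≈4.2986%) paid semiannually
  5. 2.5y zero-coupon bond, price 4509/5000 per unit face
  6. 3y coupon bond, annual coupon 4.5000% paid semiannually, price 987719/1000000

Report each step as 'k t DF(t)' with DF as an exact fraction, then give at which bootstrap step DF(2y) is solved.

step 1 [0.5y] zero: DF = P = 249/250 ≈ 0.996000
step 2 [1y] zero: DF = P = 9529/10000 ≈ 0.952900
step 3 [1.5y] swap r/2=755/28734: DF=(1 − 755/28734·(0.996000+0.952900))/(1+755/28734) = 1849/2000 ≈ 0.924500
step 4 [2y] swap r/2=815/37919: DF=(1 − 815/37919·(0.996000+0.952900+0.924500))/(1+815/37919) = 1837/2000 ≈ 0.918500
step 5 [2.5y] zero: DF = P = 4509/5000 ≈ 0.901800
step 6 [3y] bond c/2=9/400: DF=(987719/1000000 − 9/400·(0.996000+0.952900+0.924500+0.918500+0.901800))/(1+9/400) = 8627/10000 ≈ 0.862700

1 1/2 249/250
2 1 9529/10000
3 3/2 1849/2000
4 2 1837/2000
5 5/2 4509/5000
6 3 8627/10000
DF(2y) is solved at step 4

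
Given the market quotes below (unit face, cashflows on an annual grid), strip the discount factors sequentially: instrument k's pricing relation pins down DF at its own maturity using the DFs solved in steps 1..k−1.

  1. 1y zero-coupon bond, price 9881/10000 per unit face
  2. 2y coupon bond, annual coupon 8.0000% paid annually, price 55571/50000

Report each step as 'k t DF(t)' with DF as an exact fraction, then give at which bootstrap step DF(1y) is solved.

step 1 [1y] zero: DF = P = 9881/10000 ≈ 0.988100
step 2 [2y] bond c/1=2/25: DF=(55571/50000 − 2/25·(0.988100))/(1+2/25) = 9559/10000 ≈ 0.955900

1 1 9881/10000
2 2 9559/10000
DF(1y) is solved at step 1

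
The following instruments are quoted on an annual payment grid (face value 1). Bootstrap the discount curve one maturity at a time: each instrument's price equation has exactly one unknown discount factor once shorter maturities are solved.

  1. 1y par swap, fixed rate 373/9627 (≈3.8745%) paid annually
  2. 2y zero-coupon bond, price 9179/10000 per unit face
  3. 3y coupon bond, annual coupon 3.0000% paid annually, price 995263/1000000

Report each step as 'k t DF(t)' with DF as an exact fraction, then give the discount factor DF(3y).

step 1 [1y] swap r/1=373/9627: DF=(1 − 373/9627·(0))/(1+373/9627) = 9627/10000 ≈ 0.962700
step 2 [2y] zero: DF = P = 9179/10000 ≈ 0.917900
step 3 [3y] bond c/1=3/100: DF=(995263/1000000 − 3/100·(0.962700+0.917900))/(1+3/100) = 1823/2000 ≈ 0.911500

1 1 9627/10000
2 2 9179/10000
3 3 1823/2000
DF(3y) = 1823/2000 ≈ 0.911500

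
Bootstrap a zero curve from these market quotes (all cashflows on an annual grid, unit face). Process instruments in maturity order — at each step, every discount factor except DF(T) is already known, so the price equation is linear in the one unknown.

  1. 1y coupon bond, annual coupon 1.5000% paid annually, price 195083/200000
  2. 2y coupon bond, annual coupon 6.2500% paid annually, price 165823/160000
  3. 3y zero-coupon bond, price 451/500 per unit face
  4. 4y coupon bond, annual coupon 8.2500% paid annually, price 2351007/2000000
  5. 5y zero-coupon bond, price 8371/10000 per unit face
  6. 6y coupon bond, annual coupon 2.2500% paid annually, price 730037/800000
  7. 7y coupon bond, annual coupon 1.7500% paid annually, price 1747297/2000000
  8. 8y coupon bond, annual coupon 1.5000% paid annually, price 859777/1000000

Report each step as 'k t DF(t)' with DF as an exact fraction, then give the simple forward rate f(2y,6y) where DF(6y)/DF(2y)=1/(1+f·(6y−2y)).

1 1 961/1000
2 2 9189/10000
3 3 451/500
4 4 8739/10000
5 5 8371/10000
6 6 496/625
7 7 7677/10000
8 8 947/1250
f(2y,6y) = ((9189/10000)/(496/625) − 1)/(4) = 1253/31744 ≈ 3.9472%

step 1 [1y] bond c/1=3/200: DF=(195083/200000 − 3/200·(0))/(1+3/200) = 961/1000 ≈ 0.961000
step 2 [2y] bond c/1=1/16: DF=(165823/160000 − 1/16·(0.961000))/(1+1/16) = 9189/10000 ≈ 0.918900
step 3 [3y] zero: DF = P = 451/500 ≈ 0.902000
step 4 [4y] bond c/1=33/400: DF=(2351007/2000000 − 33/400·(0.961000+0.918900+0.902000))/(1+33/400) = 8739/10000 ≈ 0.873900
step 5 [5y] zero: DF = P = 8371/10000 ≈ 0.837100
step 6 [6y] bond c/1=9/400: DF=(730037/800000 − 9/400·(0.961000+0.918900+0.902000+0.873900+0.837100))/(1+9/400) = 496/625 ≈ 0.793600
step 7 [7y] bond c/1=7/400: DF=(1747297/2000000 − 7/400·(0.961000+0.918900+0.902000+0.873900+0.837100+0.793600))/(1+7/400) = 7677/10000 ≈ 0.767700
step 8 [8y] bond c/1=3/200: DF=(859777/1000000 − 3/200·(0.961000+0.918900+0.902000+0.873900+0.837100+0.793600+0.767700))/(1+3/200) = 947/1250 ≈ 0.757600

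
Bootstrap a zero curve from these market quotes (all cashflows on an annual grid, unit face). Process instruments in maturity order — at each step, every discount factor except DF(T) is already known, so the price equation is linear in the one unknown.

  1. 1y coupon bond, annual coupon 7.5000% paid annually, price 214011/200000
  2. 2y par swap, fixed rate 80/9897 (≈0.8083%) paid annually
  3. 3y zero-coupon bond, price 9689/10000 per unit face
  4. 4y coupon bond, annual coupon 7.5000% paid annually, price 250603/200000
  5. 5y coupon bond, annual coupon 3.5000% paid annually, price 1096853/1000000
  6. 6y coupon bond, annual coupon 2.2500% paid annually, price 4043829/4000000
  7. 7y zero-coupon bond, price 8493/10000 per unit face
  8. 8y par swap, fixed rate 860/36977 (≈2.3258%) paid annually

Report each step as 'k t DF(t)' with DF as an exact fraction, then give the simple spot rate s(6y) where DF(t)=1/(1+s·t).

step 1 [1y] bond c/1=3/40: DF=(214011/200000 − 3/40·(0))/(1+3/40) = 4977/5000 ≈ 0.995400
step 2 [2y] swap r/1=80/9897: DF=(1 − 80/9897·(0.995400))/(1+80/9897) = 123/125 ≈ 0.984000
step 3 [3y] zero: DF = P = 9689/10000 ≈ 0.968900
step 4 [4y] bond c/1=3/40: DF=(250603/200000 − 3/40·(0.995400+0.984000+0.968900))/(1+3/40) = 9599/10000 ≈ 0.959900
step 5 [5y] bond c/1=7/200: DF=(1096853/1000000 − 7/200·(0.995400+0.984000+0.968900+0.959900))/(1+7/200) = 2319/2500 ≈ 0.927600
step 6 [6y] bond c/1=9/400: DF=(4043829/4000000 − 9/400·(0.995400+0.984000+0.968900+0.959900+0.927600))/(1+9/400) = 8823/10000 ≈ 0.882300
step 7 [7y] zero: DF = P = 8493/10000 ≈ 0.849300
step 8 [8y] swap r/1=860/36977: DF=(1 − 860/36977·(0.995400+0.984000+0.968900+0.959900+0.927600+0.882300+0.849300))/(1+860/36977) = 207/250 ≈ 0.828000

1 1 4977/5000
2 2 123/125
3 3 9689/10000
4 4 9599/10000
5 5 2319/2500
6 6 8823/10000
7 7 8493/10000
8 8 207/250
s(6y) = (1/(8823/10000) − 1)/(6) = 1177/52938 ≈ 2.2234%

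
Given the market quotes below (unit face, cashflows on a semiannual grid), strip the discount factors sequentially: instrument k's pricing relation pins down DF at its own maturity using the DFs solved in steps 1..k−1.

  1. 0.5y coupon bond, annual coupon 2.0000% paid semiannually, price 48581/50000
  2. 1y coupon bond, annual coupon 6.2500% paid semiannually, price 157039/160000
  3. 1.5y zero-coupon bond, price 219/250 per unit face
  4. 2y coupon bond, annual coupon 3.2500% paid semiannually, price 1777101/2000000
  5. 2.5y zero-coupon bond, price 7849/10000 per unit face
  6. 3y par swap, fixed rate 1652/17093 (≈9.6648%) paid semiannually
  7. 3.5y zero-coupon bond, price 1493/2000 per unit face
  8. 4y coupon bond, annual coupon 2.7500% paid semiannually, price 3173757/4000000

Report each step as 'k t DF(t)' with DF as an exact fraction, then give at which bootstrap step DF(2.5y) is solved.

1 1/2 481/500
2 1 4613/5000
3 3/2 219/250
4 2 4151/5000
5 5/2 7849/10000
6 3 3761/5000
7 7/2 1493/2000
8 4 703/1000
DF(2.5y) is solved at step 5

step 1 [0.5y] bond c/2=1/100: DF=(48581/50000 − 1/100·(0))/(1+1/100) = 481/500 ≈ 0.962000
step 2 [1y] bond c/2=1/32: DF=(157039/160000 − 1/32·(0.962000))/(1+1/32) = 4613/5000 ≈ 0.922600
step 3 [1.5y] zero: DF = P = 219/250 ≈ 0.876000
step 4 [2y] bond c/2=13/800: DF=(1777101/2000000 − 13/800·(0.962000+0.922600+0.876000))/(1+13/800) = 4151/5000 ≈ 0.830200
step 5 [2.5y] zero: DF = P = 7849/10000 ≈ 0.784900
step 6 [3y] swap r/2=826/17093: DF=(1 − 826/17093·(0.962000+0.922600+0.876000+0.830200+0.784900))/(1+826/17093) = 3761/5000 ≈ 0.752200
step 7 [3.5y] zero: DF = P = 1493/2000 ≈ 0.746500
step 8 [4y] bond c/2=11/800: DF=(3173757/4000000 − 11/800·(0.962000+0.922600+0.876000+0.830200+0.784900+0.752200+0.746500))/(1+11/800) = 703/1000 ≈ 0.703000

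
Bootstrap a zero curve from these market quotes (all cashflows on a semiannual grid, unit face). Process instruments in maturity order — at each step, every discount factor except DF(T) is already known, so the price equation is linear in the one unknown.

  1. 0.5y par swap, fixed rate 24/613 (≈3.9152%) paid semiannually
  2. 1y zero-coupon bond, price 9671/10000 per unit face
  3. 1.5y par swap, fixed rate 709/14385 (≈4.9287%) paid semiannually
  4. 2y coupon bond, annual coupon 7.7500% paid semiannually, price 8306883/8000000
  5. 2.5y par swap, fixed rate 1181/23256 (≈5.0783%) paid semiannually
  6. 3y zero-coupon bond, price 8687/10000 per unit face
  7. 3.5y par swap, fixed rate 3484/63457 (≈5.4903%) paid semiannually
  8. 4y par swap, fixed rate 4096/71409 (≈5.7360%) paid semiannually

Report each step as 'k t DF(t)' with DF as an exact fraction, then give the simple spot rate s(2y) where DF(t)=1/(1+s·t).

step 1 [0.5y] swap r/2=12/613: DF=(1 − 12/613·(0))/(1+12/613) = 613/625 ≈ 0.980800
step 2 [1y] zero: DF = P = 9671/10000 ≈ 0.967100
step 3 [1.5y] swap r/2=709/28770: DF=(1 − 709/28770·(0.980800+0.967100))/(1+709/28770) = 9291/10000 ≈ 0.929100
step 4 [2y] bond c/2=31/800: DF=(8306883/8000000 − 31/800·(0.980800+0.967100+0.929100))/(1+31/800) = 8923/10000 ≈ 0.892300
step 5 [2.5y] swap r/2=1181/46512: DF=(1 − 1181/46512·(0.980800+0.967100+0.929100+0.892300))/(1+1181/46512) = 8819/10000 ≈ 0.881900
step 6 [3y] zero: DF = P = 8687/10000 ≈ 0.868700
step 7 [3.5y] swap r/2=1742/63457: DF=(1 − 1742/63457·(0.980800+0.967100+0.929100+0.892300+0.881900+0.868700))/(1+1742/63457) = 4129/5000 ≈ 0.825800
step 8 [4y] swap r/2=2048/71409: DF=(1 − 2048/71409·(0.980800+0.967100+0.929100+0.892300+0.881900+0.868700+0.825800))/(1+2048/71409) = 497/625 ≈ 0.795200

1 1/2 613/625
2 1 9671/10000
3 3/2 9291/10000
4 2 8923/10000
5 5/2 8819/10000
6 3 8687/10000
7 7/2 4129/5000
8 4 497/625
s(2y) = (1/(8923/10000) − 1)/(2) = 1077/17846 ≈ 6.0350%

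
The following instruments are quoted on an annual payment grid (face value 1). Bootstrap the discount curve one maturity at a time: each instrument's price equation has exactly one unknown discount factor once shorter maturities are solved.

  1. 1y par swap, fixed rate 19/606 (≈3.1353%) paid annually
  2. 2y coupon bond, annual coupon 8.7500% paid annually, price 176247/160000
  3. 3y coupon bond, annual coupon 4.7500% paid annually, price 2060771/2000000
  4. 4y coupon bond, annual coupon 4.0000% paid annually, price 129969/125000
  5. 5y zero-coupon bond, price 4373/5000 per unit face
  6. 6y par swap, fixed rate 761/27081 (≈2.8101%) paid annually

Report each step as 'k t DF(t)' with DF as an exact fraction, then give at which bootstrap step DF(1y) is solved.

step 1 [1y] swap r/1=19/606: DF=(1 − 19/606·(0))/(1+19/606) = 606/625 ≈ 0.969600
step 2 [2y] bond c/1=7/80: DF=(176247/160000 − 7/80·(0.969600))/(1+7/80) = 9349/10000 ≈ 0.934900
step 3 [3y] bond c/1=19/400: DF=(2060771/2000000 − 19/400·(0.969600+0.934900))/(1+19/400) = 8973/10000 ≈ 0.897300
step 4 [4y] bond c/1=1/25: DF=(129969/125000 − 1/25·(0.969600+0.934900+0.897300))/(1+1/25) = 223/250 ≈ 0.892000
step 5 [5y] zero: DF = P = 4373/5000 ≈ 0.874600
step 6 [6y] swap r/1=761/27081: DF=(1 − 761/27081·(0.969600+0.934900+0.897300+0.892000+0.874600))/(1+761/27081) = 4239/5000 ≈ 0.847800

1 1 606/625
2 2 9349/10000
3 3 8973/10000
4 4 223/250
5 5 4373/5000
6 6 4239/5000
DF(1y) is solved at step 1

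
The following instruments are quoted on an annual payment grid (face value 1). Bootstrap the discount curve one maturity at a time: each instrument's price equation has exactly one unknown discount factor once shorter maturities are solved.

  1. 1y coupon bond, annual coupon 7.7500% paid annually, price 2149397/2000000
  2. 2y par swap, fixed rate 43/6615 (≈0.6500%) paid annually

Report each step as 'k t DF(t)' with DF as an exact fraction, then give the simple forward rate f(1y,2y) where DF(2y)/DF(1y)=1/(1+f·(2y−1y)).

1 1 4987/5000
2 2 9871/10000
f(1y,2y) = ((4987/5000)/(9871/10000) − 1)/(1) = 103/9871 ≈ 1.0435%

step 1 [1y] bond c/1=31/400: DF=(2149397/2000000 − 31/400·(0))/(1+31/400) = 4987/5000 ≈ 0.997400
step 2 [2y] swap r/1=43/6615: DF=(1 − 43/6615·(0.997400))/(1+43/6615) = 9871/10000 ≈ 0.987100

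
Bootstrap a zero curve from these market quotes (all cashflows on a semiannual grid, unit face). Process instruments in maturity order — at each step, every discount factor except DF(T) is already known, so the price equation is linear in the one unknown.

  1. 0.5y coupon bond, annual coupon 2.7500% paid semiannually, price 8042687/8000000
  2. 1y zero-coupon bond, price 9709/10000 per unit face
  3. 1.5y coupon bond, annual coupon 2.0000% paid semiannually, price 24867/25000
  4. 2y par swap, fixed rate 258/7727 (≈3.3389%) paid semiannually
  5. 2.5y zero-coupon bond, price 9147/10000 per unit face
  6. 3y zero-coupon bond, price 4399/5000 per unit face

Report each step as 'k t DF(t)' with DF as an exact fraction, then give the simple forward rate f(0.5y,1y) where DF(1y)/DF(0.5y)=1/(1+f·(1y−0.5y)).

step 1 [0.5y] bond c/2=11/800: DF=(8042687/8000000 − 11/800·(0))/(1+11/800) = 9917/10000 ≈ 0.991700
step 2 [1y] zero: DF = P = 9709/10000 ≈ 0.970900
step 3 [1.5y] bond c/2=1/100: DF=(24867/25000 − 1/100·(0.991700+0.970900))/(1+1/100) = 4827/5000 ≈ 0.965400
step 4 [2y] swap r/2=129/7727: DF=(1 − 129/7727·(0.991700+0.970900+0.965400))/(1+129/7727) = 1871/2000 ≈ 0.935500
step 5 [2.5y] zero: DF = P = 9147/10000 ≈ 0.914700
step 6 [3y] zero: DF = P = 4399/5000 ≈ 0.879800

1 1/2 9917/10000
2 1 9709/10000
3 3/2 4827/5000
4 2 1871/2000
5 5/2 9147/10000
6 3 4399/5000
f(0.5y,1y) = ((9917/10000)/(9709/10000) − 1)/(1/2) = 416/9709 ≈ 4.2847%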